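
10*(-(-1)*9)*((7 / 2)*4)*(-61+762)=883260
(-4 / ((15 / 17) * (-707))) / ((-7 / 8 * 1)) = -544 / 74235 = -0.01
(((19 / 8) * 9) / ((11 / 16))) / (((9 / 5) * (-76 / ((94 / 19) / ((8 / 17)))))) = -3995 / 1672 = -2.39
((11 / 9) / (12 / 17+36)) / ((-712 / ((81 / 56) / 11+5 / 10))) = -6613 / 223921152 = -0.00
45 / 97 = 0.46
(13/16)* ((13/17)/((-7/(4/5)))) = -169/2380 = -0.07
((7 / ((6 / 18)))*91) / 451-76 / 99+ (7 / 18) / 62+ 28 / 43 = 89319155 / 21642588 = 4.13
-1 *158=-158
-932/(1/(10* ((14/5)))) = -26096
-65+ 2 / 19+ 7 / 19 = -1226 / 19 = -64.53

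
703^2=494209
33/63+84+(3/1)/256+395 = 2577983/5376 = 479.54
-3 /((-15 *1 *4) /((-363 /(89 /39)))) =-14157 /1780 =-7.95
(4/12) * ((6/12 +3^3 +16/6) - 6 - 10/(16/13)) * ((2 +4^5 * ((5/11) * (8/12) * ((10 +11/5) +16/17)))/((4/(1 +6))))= 280370405/7344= 38176.80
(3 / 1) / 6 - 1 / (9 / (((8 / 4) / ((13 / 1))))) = 113 / 234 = 0.48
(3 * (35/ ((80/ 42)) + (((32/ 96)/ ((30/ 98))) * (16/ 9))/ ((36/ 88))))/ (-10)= -673799/ 97200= -6.93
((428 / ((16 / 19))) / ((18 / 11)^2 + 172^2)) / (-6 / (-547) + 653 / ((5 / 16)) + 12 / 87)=19510934795 / 2373509618955168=0.00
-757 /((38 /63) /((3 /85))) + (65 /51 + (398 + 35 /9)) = 10432303 /29070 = 358.87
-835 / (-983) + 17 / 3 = 19216 / 2949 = 6.52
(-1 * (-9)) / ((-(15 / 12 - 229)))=36 / 911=0.04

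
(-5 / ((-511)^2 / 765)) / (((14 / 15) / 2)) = -57375 / 1827847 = -0.03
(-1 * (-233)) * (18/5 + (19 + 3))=5964.80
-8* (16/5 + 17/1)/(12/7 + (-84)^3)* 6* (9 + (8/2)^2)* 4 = 56560/345743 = 0.16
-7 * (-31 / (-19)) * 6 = -68.53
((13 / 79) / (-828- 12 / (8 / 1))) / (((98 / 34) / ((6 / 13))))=-68 / 2140663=-0.00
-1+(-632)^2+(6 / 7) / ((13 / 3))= 36347511 / 91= 399423.20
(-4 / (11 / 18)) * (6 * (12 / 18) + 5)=-648 / 11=-58.91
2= 2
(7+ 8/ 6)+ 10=55/ 3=18.33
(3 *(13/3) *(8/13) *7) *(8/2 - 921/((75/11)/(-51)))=386012.48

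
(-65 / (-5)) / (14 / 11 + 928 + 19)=143 / 10431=0.01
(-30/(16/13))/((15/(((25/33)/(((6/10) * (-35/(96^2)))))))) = 41600/77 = 540.26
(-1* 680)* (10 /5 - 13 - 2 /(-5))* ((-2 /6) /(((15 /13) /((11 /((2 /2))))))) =-1030744 /45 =-22905.42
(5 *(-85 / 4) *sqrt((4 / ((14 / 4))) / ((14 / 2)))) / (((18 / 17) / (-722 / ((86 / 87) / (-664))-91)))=-150643670375 *sqrt(2) / 10836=-19660605.55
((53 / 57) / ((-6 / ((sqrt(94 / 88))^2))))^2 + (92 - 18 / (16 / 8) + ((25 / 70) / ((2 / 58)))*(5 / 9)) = 140727006991 / 1585096128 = 88.78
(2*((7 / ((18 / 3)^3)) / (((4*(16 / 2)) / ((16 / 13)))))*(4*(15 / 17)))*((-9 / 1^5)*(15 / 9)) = -175 / 1326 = -0.13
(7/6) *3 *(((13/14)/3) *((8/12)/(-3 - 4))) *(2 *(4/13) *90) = -40/7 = -5.71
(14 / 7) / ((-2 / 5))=-5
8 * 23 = 184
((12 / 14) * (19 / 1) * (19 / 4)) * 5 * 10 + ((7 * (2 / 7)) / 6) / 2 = 162457 / 42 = 3868.02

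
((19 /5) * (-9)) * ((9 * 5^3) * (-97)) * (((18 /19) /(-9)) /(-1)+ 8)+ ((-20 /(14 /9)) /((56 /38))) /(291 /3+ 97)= 575102542545 /19012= 30249449.96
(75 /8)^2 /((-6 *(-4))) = 1875 /512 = 3.66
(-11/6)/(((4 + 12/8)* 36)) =-1/108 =-0.01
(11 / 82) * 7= 77 / 82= 0.94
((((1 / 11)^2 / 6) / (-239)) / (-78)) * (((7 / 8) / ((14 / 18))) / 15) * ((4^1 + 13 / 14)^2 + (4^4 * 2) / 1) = 105113 / 35369093760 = 0.00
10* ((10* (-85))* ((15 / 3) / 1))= -42500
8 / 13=0.62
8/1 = 8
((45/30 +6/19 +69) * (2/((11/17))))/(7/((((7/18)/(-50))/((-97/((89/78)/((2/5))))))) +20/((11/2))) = 4071483/569333480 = 0.01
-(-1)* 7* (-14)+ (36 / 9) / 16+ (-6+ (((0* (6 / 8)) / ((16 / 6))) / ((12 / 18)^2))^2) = -415 / 4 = -103.75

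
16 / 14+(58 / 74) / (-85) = 24957 / 22015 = 1.13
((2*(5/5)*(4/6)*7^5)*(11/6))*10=3697540/9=410837.78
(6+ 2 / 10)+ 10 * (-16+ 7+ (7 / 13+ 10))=1403 / 65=21.58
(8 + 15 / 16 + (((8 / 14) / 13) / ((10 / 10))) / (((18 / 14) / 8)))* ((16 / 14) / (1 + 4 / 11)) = 189673 / 24570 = 7.72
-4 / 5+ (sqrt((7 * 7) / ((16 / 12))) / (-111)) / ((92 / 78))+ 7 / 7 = 1 / 5 -91 * sqrt(3) / 3404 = 0.15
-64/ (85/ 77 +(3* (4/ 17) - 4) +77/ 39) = 816816/ 2755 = 296.48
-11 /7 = -1.57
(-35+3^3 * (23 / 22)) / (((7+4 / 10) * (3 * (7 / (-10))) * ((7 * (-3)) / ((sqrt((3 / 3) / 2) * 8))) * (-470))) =0.00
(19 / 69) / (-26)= -19 / 1794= -0.01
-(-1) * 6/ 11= 6/ 11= 0.55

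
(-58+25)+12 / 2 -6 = -33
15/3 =5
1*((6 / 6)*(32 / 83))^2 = 1024 / 6889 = 0.15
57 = 57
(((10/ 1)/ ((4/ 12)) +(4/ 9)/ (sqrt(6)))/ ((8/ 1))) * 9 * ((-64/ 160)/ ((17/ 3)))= -81/ 34- sqrt(6)/ 170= -2.40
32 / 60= 8 / 15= 0.53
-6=-6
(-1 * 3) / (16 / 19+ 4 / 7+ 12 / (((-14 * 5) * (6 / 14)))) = -1995 / 674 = -2.96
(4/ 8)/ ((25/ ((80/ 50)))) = 4/ 125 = 0.03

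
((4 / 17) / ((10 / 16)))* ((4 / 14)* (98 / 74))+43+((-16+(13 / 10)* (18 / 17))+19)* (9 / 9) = 8791 / 185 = 47.52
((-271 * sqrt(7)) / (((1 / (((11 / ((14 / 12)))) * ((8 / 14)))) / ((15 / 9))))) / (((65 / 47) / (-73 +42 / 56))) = 80981846 * sqrt(7) / 637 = 336354.51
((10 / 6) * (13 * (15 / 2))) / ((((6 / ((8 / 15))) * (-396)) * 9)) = -65 / 16038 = -0.00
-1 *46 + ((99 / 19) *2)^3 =7446878 / 6859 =1085.71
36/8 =9/2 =4.50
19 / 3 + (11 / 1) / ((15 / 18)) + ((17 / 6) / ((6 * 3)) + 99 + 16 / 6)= 65533 / 540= 121.36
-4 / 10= -2 / 5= -0.40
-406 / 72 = -203 / 36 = -5.64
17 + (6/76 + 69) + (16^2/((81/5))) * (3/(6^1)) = 289271/3078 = 93.98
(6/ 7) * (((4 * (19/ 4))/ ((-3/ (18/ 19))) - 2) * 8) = -384/ 7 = -54.86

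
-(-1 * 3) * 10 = 30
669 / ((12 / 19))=1059.25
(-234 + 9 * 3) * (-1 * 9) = 1863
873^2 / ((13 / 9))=6859161 / 13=527627.77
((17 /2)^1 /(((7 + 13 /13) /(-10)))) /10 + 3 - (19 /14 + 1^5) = -47 /112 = -0.42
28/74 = 14/37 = 0.38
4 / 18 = 2 / 9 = 0.22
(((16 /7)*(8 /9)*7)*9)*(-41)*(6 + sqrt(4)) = -41984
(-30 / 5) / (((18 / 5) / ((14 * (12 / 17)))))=-16.47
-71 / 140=-0.51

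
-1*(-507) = 507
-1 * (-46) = 46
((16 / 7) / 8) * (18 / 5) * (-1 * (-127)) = 4572 / 35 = 130.63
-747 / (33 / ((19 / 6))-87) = 9.75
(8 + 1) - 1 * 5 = 4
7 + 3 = 10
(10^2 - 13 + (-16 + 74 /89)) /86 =6393 /7654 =0.84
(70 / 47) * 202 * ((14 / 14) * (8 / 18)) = 56560 / 423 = 133.71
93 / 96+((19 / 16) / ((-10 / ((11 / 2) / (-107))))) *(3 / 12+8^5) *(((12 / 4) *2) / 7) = 82647151 / 479360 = 172.41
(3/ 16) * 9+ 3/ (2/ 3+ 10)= 63/ 32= 1.97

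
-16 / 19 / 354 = -8 / 3363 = -0.00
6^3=216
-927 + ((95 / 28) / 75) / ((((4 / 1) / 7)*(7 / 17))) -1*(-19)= -1525117 / 1680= -907.81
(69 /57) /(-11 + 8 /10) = -115 /969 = -0.12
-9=-9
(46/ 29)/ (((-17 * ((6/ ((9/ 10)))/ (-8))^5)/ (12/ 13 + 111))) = 25.99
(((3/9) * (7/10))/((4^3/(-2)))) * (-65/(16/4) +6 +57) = -1309/3840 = -0.34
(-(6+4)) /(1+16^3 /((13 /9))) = -130 /36877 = -0.00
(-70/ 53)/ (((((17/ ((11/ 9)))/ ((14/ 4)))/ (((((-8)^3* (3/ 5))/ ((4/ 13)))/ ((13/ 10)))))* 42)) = 49280/ 8109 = 6.08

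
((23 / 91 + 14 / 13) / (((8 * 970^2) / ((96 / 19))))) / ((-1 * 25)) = -363 / 10167600625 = -0.00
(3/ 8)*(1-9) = -3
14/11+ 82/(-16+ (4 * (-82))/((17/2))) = -1171/5104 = -0.23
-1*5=-5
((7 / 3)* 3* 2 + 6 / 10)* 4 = 292 / 5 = 58.40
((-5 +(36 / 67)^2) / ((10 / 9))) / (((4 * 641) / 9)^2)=-15417621 / 295111169440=-0.00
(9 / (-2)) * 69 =-621 / 2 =-310.50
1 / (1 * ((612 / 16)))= 4 / 153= 0.03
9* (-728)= -6552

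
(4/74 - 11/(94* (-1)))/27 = 0.01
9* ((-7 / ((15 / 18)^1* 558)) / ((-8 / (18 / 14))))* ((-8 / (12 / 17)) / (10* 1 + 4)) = -153 / 8680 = -0.02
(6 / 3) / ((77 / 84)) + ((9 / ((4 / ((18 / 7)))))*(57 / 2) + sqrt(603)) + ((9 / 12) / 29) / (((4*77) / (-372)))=3*sqrt(67) + 373008 / 2233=191.60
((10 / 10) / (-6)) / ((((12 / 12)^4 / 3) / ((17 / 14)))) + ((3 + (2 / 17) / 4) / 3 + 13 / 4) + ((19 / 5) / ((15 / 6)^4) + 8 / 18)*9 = 8.53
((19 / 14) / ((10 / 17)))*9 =2907 / 140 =20.76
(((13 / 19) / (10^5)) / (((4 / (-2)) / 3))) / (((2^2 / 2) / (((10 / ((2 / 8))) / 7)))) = -39 / 1330000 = -0.00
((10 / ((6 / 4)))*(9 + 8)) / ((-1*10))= -34 / 3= -11.33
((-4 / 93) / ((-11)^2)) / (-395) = 4 / 4444935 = 0.00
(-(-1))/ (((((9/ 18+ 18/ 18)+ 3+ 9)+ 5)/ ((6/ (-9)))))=-4/ 111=-0.04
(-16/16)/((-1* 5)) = 1/5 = 0.20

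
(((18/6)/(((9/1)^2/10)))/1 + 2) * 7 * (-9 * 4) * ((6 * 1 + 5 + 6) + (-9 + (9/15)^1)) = -77056/15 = -5137.07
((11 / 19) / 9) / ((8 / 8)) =11 / 171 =0.06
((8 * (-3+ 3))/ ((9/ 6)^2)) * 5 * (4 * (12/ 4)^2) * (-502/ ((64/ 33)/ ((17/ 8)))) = 0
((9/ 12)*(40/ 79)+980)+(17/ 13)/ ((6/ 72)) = 1022966/ 1027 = 996.07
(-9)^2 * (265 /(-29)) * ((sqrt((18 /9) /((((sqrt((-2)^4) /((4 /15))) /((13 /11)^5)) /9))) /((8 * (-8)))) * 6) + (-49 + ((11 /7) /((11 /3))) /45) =-5144 /105 + 2176551 * sqrt(4290) /1235168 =66.43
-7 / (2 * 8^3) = -7 / 1024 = -0.01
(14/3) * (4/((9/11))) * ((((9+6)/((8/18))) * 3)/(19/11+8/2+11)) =12705/92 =138.10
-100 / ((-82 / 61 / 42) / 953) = 122079300 / 41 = 2977543.90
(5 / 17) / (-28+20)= -5 / 136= -0.04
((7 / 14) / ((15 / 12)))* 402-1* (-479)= 3199 / 5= 639.80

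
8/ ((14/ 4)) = 16/ 7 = 2.29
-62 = -62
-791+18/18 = -790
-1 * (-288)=288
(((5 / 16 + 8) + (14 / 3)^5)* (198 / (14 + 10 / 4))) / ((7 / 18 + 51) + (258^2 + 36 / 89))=768737767 / 1920933018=0.40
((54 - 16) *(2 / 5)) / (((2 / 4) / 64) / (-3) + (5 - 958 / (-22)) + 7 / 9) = 963072 / 3124955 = 0.31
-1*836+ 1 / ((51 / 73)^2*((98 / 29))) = -212940187 / 254898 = -835.39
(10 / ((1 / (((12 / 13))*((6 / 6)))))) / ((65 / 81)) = 1944 / 169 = 11.50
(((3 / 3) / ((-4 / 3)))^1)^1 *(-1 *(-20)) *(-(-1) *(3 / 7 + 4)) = -66.43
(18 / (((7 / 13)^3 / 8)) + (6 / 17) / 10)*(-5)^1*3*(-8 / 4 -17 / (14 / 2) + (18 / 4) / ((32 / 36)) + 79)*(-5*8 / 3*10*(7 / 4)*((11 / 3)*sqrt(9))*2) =65959438592025 / 11662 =5655928536.45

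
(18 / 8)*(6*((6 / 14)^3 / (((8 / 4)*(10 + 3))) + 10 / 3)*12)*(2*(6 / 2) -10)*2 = -19280376 / 4459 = -4323.92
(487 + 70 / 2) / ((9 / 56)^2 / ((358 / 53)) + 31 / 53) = 31060286208 / 35030857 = 886.66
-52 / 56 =-13 / 14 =-0.93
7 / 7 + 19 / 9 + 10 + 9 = 199 / 9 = 22.11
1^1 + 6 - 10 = -3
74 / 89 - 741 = -65875 / 89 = -740.17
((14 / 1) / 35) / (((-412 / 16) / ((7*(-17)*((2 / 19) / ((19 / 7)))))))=13328 / 185915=0.07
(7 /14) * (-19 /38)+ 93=92.75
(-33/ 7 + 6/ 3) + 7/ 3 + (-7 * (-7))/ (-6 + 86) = 389/ 1680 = 0.23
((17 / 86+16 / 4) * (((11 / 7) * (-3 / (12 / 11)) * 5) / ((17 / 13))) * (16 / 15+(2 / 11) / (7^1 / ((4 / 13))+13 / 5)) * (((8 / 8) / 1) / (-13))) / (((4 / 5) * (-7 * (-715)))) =0.00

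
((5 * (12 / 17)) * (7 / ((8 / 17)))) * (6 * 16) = 5040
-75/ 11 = -6.82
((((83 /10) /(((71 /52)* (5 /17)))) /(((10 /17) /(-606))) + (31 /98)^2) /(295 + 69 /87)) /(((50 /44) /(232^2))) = -7790201362690180016 /2284844121875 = -3409511.09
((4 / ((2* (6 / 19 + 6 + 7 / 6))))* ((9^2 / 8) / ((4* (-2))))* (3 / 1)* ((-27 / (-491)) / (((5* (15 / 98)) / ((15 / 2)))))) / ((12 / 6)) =-18324873 / 67011680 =-0.27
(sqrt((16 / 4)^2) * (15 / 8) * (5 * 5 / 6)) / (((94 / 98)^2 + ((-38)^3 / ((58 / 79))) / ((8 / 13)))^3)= -84393788386297250 / 4837938571954254702117825119511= -0.00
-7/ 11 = -0.64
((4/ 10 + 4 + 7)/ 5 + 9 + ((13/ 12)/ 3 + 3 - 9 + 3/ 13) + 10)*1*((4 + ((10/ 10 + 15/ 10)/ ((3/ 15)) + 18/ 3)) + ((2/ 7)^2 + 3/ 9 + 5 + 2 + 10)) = 435840247/ 687960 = 633.53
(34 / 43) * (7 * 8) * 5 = 9520 / 43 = 221.40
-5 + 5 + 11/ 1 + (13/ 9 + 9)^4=78147067/ 6561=11910.85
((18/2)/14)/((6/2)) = 3/14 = 0.21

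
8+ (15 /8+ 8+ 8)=207 /8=25.88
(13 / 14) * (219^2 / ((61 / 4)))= 1246986 / 427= 2920.34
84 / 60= 7 / 5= 1.40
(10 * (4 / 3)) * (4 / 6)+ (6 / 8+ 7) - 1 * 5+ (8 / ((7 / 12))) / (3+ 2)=18121 / 1260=14.38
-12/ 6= -2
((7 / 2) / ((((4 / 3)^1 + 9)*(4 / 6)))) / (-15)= -21 / 620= -0.03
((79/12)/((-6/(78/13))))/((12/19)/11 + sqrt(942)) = 16511/41147358-3450799 * sqrt(942)/493768296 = -0.21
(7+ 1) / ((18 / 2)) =8 / 9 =0.89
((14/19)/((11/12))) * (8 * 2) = 12.86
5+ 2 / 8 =21 / 4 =5.25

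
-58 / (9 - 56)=58 / 47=1.23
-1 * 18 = -18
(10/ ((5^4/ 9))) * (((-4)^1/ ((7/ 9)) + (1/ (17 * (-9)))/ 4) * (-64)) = 705248/ 14875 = 47.41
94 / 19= 4.95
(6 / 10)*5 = 3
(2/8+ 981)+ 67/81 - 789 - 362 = -54731/324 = -168.92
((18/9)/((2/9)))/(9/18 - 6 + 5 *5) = 6/13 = 0.46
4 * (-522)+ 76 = -2012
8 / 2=4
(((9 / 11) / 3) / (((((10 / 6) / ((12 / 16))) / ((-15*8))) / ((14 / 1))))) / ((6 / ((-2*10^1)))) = 7560 / 11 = 687.27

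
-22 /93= -0.24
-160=-160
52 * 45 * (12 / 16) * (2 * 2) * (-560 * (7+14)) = -82555200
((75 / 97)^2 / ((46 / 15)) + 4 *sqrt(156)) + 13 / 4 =2982041 / 865628 + 8 *sqrt(39) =53.40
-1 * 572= -572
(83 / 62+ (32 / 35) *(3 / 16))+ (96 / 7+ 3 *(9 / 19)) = 686293 / 41230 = 16.65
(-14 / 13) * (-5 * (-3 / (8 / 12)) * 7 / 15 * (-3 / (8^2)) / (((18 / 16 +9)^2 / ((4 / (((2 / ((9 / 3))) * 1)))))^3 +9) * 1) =1605632 / 15136662047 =0.00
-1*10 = -10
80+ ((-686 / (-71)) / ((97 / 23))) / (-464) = 127814831 / 1597784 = 80.00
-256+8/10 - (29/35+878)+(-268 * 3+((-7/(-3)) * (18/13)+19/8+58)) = -6822899/3640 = -1874.42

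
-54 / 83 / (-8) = 27 / 332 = 0.08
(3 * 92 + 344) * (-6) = -3720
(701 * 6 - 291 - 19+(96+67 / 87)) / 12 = 347371 / 1044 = 332.73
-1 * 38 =-38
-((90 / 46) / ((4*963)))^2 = -25 / 96904336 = -0.00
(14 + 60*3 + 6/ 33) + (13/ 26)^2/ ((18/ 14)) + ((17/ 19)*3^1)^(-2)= 22261081/ 114444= 194.52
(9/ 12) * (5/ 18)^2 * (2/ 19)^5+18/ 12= 200564119/ 133709346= 1.50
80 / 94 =40 / 47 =0.85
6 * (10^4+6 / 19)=1140036 / 19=60001.89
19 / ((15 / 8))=152 / 15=10.13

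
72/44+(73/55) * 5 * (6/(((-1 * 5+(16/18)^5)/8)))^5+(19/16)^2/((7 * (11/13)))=-23929242609697575170094996716199729119/24557658656257560312319478806784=-974410.59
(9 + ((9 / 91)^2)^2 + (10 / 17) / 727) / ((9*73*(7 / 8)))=61027426592000 / 3897735019852401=0.02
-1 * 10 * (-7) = 70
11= 11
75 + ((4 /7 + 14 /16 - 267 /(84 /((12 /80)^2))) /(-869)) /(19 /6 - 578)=1258816066197 /16784213600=75.00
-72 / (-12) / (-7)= -6 / 7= -0.86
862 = 862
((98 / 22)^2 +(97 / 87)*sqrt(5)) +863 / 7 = 97*sqrt(5) / 87 +121230 / 847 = 145.62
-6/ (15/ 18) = -36/ 5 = -7.20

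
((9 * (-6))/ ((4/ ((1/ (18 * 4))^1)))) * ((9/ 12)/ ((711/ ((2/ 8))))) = -1/ 20224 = -0.00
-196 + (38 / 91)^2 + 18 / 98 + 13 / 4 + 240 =1576969 / 33124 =47.61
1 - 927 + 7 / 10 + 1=-9243 / 10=-924.30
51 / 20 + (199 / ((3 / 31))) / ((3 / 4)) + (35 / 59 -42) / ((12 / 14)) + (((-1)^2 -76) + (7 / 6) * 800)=37747231 / 10620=3554.35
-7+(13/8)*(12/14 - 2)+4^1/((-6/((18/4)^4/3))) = -5599/56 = -99.98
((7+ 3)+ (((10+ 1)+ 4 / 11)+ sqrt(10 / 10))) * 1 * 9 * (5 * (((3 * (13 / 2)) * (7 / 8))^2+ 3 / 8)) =413049375 / 1408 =293358.93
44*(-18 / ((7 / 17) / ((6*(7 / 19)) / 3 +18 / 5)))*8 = -44377344 / 665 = -66732.85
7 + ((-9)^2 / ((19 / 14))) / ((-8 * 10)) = 4753 / 760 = 6.25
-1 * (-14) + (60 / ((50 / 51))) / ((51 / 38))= 298 / 5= 59.60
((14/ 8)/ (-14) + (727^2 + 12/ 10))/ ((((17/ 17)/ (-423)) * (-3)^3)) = 993636541/ 120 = 8280304.51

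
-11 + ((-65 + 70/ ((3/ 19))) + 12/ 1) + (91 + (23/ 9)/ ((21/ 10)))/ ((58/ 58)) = 89123/ 189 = 471.55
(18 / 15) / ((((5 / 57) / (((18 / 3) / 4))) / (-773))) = -396549 / 25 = -15861.96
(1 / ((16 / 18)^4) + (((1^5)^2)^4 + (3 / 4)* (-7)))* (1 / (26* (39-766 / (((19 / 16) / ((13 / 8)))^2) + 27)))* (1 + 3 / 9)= 3915767 / 39455969280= 0.00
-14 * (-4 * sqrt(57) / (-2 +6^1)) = 14 * sqrt(57) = 105.70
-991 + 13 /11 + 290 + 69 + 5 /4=-27701 /44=-629.57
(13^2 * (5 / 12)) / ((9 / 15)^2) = 21125 / 108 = 195.60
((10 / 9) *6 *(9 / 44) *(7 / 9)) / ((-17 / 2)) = -70 / 561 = -0.12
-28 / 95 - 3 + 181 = 16882 / 95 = 177.71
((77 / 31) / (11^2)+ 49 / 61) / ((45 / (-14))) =-26656 / 104005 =-0.26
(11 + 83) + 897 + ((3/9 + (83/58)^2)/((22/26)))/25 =2750634703/2775300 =991.11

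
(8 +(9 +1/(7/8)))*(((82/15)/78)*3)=5207/1365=3.81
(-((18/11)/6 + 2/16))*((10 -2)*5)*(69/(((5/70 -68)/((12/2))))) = 338100/3487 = 96.96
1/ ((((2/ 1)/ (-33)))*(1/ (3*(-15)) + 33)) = -0.50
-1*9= -9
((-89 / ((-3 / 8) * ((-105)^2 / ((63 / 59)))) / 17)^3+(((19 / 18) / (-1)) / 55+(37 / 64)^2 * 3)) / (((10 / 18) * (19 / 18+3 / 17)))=19410027405115659946629 / 13508341014328160000000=1.44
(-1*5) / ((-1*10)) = 1 / 2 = 0.50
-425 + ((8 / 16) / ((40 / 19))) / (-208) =-7072019 / 16640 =-425.00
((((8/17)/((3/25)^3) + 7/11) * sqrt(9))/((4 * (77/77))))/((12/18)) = 1378213/4488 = 307.09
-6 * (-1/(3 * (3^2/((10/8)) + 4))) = 5/28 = 0.18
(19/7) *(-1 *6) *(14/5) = -228/5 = -45.60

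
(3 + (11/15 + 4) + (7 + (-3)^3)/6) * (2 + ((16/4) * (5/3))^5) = 70410692/1215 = 57951.19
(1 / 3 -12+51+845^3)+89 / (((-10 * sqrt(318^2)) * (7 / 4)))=603351164.32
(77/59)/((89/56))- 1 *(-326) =326.82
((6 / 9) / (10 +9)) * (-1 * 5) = -10 / 57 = -0.18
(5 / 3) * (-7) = -35 / 3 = -11.67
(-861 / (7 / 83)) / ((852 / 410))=-697615 / 142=-4912.78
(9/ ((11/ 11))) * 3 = 27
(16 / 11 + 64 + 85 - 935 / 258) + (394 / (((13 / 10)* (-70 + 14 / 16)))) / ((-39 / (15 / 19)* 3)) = 246695024705 / 1679796118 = 146.86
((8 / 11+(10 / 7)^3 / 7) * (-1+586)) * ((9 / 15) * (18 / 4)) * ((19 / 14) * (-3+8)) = 2266392960 / 184877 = 12258.92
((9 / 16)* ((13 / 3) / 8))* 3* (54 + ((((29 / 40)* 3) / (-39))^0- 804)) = -87633 / 128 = -684.63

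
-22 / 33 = -2 / 3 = -0.67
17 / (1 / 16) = 272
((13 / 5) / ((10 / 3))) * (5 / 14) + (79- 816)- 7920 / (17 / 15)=-18385397 / 2380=-7724.96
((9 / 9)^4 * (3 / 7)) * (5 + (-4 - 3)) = -6 / 7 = -0.86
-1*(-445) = 445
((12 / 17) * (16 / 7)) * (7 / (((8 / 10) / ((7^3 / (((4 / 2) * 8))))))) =302.65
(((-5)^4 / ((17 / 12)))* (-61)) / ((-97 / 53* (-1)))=-24247500 / 1649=-14704.37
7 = 7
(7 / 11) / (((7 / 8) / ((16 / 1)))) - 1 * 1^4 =117 / 11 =10.64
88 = 88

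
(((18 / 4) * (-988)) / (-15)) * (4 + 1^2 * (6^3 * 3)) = 966264 / 5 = 193252.80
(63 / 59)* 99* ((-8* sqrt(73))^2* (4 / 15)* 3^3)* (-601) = -630457115904 / 295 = -2137142765.78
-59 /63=-0.94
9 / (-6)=-3 / 2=-1.50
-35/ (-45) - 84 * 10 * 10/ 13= -75509/ 117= -645.38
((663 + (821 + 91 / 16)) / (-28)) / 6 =-1135 / 128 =-8.87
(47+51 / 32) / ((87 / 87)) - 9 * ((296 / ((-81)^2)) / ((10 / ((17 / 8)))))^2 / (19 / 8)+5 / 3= 3653963704601 / 72701128800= 50.26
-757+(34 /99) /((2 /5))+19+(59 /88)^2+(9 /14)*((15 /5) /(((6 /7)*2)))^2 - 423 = -80688673 /69696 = -1157.72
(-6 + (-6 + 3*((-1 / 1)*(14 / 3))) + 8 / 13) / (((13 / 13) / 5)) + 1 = -1637 / 13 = -125.92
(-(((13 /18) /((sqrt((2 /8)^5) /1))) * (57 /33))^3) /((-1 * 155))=61723537408 /150396345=410.41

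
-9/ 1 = -9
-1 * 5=-5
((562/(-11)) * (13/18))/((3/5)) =-18265/297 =-61.50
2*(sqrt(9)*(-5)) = -30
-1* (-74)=74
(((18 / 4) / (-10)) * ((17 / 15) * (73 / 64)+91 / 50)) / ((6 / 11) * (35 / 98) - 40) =3451371 / 98080000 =0.04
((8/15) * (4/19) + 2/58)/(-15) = -0.01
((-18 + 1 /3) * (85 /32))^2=20295025 /9216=2202.15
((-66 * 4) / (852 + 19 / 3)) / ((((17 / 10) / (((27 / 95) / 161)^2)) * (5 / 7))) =-1154736 / 1462941895625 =-0.00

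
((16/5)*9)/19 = 144/95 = 1.52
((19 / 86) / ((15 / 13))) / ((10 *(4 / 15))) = 247 / 3440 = 0.07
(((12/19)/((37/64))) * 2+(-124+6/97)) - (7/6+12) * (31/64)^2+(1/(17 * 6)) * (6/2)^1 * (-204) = -219273765649/1675862016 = -130.84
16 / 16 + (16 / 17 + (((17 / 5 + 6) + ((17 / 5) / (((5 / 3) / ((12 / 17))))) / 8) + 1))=10643 / 850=12.52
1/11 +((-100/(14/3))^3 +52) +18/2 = -36894504/3773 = -9778.56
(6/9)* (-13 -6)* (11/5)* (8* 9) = -2006.40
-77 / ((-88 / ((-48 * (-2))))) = 84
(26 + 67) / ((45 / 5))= 31 / 3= 10.33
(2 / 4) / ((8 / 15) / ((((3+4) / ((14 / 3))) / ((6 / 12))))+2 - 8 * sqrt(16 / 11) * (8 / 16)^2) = -2025 * sqrt(11) / 5989 - 24255 / 23956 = -2.13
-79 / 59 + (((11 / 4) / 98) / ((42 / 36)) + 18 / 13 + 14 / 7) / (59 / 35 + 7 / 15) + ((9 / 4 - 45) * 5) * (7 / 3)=-16936733857 / 33975032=-498.51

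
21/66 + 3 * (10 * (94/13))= 217.24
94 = 94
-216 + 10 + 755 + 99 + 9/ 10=6489/ 10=648.90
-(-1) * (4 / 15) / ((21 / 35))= 4 / 9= 0.44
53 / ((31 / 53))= 2809 / 31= 90.61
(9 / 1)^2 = 81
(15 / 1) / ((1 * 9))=5 / 3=1.67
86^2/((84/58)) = 107242/21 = 5106.76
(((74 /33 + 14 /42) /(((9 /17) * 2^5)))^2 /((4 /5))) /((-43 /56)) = -73080875 /1942009344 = -0.04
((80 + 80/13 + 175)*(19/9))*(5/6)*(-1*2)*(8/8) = -322525/351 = -918.87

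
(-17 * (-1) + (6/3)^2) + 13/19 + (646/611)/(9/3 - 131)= 16104711/742976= 21.68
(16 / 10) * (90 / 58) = 72 / 29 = 2.48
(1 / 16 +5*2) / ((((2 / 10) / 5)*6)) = 4025 / 96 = 41.93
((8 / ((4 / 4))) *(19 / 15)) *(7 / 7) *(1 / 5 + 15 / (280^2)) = 2.03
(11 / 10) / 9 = 11 / 90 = 0.12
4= 4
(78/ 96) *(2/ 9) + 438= 31549/ 72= 438.18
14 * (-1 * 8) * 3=-336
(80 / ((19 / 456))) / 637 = 1920 / 637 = 3.01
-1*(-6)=6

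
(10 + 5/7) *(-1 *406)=-4350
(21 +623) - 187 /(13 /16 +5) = 611.83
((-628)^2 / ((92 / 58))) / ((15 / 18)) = 34311408 / 115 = 298360.07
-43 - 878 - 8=-929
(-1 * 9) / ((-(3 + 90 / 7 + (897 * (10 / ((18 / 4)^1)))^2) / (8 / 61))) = 4536 / 15269751739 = 0.00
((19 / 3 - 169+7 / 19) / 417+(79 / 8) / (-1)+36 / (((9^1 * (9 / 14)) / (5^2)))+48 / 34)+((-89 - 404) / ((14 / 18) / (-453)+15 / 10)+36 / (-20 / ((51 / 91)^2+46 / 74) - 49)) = -31951325166171517 / 174738975660312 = -182.85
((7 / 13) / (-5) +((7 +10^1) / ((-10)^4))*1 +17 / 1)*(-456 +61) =-173501459 / 26000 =-6673.13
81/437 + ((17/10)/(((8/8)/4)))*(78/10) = 581487/10925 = 53.23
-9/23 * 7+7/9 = -406/207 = -1.96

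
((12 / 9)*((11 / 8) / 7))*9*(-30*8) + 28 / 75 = -296804 / 525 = -565.34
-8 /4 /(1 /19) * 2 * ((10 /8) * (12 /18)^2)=-380 /9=-42.22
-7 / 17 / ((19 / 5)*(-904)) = 0.00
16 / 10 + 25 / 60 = 121 / 60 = 2.02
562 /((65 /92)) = 51704 /65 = 795.45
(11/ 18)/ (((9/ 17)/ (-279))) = -5797/ 18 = -322.06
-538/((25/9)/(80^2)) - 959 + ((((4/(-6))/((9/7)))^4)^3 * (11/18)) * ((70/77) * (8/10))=-1240511.00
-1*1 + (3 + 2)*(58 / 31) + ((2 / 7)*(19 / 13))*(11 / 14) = 171462 / 19747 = 8.68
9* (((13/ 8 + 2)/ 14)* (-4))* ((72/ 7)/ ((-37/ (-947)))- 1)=-17728425/ 7252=-2444.63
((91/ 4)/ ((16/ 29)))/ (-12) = -2639/ 768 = -3.44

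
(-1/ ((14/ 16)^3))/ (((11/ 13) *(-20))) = 1664/ 18865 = 0.09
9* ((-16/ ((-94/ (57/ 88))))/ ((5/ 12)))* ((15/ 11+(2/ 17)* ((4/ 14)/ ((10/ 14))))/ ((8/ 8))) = 8119764/ 2416975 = 3.36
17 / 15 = 1.13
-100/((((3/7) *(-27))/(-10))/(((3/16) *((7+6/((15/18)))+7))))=-343.52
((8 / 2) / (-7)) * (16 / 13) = -64 / 91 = -0.70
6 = 6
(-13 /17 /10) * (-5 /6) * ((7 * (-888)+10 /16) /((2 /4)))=-646399 /816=-792.16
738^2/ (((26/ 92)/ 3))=75160872/ 13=5781605.54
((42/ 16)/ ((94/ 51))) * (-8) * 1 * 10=-113.94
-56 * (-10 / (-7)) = -80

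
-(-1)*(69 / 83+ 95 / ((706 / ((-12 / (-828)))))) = 0.83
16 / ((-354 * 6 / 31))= -124 / 531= -0.23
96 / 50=48 / 25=1.92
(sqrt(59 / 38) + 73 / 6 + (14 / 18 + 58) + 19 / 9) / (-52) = -1315 / 936 -sqrt(2242) / 1976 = -1.43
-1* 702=-702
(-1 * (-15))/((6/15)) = 75/2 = 37.50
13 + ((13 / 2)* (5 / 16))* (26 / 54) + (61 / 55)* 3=822347 / 47520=17.31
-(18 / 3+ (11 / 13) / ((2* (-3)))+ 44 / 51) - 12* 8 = -45403 / 442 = -102.72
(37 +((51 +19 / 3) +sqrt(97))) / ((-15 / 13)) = -3679 / 45 - 13 * sqrt(97) / 15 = -90.29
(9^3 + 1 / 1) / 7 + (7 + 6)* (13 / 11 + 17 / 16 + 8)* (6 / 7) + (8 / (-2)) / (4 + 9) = 1746777 / 8008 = 218.13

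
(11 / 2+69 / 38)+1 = 158 / 19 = 8.32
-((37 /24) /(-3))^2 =-1369 /5184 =-0.26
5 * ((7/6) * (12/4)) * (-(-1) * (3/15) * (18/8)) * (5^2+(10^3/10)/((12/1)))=525/2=262.50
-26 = -26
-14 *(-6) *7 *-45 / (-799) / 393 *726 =6403320 / 104669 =61.18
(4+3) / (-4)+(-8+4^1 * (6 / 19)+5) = -265 / 76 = -3.49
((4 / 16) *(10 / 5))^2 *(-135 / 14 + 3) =-93 / 56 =-1.66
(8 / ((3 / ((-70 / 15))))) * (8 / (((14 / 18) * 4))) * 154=-4928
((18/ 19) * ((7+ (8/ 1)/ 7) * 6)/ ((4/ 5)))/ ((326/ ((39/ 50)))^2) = 123201/ 371966000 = 0.00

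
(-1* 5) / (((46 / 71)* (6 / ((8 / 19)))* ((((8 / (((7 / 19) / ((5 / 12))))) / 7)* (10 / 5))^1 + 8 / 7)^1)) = -17395 / 119738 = -0.15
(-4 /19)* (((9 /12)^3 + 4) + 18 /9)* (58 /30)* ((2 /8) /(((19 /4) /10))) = -3973 /2888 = -1.38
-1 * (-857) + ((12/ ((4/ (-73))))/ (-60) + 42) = 18053/ 20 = 902.65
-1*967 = -967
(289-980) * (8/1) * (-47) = 259816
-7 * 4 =-28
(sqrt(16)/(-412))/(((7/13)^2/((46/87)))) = -7774/439089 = -0.02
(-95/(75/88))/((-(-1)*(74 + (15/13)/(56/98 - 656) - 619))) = 99724768/487591275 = 0.20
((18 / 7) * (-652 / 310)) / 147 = -1956 / 53165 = -0.04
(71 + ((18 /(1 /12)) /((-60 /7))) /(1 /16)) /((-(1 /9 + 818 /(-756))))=-627858 /1835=-342.16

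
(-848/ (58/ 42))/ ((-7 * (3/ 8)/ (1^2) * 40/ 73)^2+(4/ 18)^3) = -69181248528/ 234315853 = -295.25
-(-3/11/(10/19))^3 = 185193/1331000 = 0.14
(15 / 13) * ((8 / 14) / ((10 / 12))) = 72 / 91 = 0.79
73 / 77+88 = 6849 / 77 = 88.95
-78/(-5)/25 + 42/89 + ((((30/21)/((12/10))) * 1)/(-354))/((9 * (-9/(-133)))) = 1043495849/956994750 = 1.09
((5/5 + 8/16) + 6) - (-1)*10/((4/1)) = 10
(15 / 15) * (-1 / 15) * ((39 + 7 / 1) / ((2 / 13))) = -299 / 15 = -19.93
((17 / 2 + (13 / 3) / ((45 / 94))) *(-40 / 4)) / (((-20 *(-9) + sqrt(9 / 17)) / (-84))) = 45115280 / 550791 - 132692 *sqrt(17) / 1652373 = 81.58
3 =3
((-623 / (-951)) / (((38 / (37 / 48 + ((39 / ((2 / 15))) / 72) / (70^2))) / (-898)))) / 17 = -1450544339 / 2064202560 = -0.70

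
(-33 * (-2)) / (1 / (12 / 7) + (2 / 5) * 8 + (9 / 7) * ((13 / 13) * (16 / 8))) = 10.39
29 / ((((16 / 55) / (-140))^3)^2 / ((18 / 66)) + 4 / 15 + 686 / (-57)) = -7646533076329833984375 / 3103021408107714765926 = -2.46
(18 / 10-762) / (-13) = 3801 / 65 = 58.48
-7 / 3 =-2.33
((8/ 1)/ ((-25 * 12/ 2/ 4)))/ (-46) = 8/ 1725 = 0.00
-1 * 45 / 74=-45 / 74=-0.61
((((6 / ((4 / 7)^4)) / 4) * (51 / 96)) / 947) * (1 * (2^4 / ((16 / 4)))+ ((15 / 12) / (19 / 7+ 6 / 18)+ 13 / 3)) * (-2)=-274086155 / 1986002944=-0.14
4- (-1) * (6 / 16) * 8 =7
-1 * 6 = -6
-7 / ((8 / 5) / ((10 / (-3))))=175 / 12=14.58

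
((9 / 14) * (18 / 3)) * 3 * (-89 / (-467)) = 7209 / 3269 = 2.21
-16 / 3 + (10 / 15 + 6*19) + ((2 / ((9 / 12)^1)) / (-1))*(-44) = 680 / 3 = 226.67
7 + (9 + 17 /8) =145 /8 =18.12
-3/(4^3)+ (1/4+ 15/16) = 73/64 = 1.14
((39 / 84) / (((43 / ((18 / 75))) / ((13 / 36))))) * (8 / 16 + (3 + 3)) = 2197 / 361200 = 0.01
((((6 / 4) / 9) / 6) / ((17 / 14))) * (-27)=-21 / 34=-0.62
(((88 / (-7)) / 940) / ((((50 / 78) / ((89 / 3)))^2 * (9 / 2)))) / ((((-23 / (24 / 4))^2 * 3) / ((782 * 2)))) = -16020951232 / 70940625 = -225.84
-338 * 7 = -2366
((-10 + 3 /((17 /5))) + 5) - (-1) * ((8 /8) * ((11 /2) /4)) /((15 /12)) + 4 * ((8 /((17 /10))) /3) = 1661 /510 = 3.26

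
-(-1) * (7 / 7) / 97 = 1 / 97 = 0.01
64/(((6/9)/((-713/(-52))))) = 17112/13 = 1316.31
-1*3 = -3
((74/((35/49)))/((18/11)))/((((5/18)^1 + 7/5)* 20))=2849/1510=1.89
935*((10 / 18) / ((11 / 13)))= 5525 / 9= 613.89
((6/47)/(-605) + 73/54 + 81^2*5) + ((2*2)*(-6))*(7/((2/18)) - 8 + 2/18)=48342883441/1535490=31483.68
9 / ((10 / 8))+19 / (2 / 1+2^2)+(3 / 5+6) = 509 / 30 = 16.97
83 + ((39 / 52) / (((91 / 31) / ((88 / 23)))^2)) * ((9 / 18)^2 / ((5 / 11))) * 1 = 83.70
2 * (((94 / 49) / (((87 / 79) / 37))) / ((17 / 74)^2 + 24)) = 3009193424 / 561492519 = 5.36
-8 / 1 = -8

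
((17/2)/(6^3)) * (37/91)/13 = 0.00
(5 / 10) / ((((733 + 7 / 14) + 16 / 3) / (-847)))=-231 / 403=-0.57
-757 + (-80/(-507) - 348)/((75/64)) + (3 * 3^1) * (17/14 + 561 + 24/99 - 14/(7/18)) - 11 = 21510206189/5855850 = 3673.29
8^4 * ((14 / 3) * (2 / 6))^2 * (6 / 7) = 229376 / 27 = 8495.41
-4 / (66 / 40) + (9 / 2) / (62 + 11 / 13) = -126859 / 53922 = -2.35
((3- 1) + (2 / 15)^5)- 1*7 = -3796843 / 759375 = -5.00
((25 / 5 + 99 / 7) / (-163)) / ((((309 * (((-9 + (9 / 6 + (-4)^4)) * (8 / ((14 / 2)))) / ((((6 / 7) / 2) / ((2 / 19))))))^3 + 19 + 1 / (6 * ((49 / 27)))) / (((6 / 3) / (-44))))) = 6433742 / 12068607592320935997605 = 0.00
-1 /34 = -0.03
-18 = -18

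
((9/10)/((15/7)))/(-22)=-21/1100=-0.02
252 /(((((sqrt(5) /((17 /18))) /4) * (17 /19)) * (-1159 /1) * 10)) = -28 * sqrt(5) /1525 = -0.04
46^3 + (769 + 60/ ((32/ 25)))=98151.88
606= 606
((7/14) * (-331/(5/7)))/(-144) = 2317/1440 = 1.61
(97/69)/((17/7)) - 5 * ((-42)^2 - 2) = -10333451/1173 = -8809.42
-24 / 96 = -1 / 4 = -0.25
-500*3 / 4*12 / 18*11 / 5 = -550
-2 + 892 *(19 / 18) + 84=9212 / 9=1023.56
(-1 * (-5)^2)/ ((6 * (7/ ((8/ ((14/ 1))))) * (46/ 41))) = -1025/ 3381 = -0.30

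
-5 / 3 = -1.67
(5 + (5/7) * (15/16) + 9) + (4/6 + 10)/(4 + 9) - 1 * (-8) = 102605/4368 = 23.49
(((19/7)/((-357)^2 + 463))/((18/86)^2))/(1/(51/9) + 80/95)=0.00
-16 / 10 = -8 / 5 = -1.60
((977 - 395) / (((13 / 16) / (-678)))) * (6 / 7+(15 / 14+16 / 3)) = -3526792.09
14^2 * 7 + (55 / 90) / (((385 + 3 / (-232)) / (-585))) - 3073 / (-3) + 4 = 642922897 / 267951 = 2399.40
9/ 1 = 9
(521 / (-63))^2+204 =1081117 / 3969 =272.39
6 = 6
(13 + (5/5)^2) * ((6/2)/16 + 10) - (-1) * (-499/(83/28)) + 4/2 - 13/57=-906097/37848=-23.94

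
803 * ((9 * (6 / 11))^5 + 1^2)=33530803475 / 14641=2290198.99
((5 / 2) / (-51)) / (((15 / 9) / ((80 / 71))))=-40 / 1207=-0.03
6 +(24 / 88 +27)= 366 / 11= 33.27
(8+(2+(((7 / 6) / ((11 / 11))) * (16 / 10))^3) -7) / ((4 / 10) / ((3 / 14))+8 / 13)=417001 / 108900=3.83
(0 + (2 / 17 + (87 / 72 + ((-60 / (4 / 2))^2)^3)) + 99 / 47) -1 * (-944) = 13979322167963 / 19176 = 729000947.43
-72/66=-12/11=-1.09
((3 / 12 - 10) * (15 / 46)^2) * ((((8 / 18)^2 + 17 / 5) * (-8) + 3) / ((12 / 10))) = 3393325 / 152352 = 22.27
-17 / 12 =-1.42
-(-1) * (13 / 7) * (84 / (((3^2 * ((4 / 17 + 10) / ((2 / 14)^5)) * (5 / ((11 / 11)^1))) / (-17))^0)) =156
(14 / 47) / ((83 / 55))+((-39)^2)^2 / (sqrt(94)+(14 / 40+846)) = 1018484606424490 / 372526942943 - 308458800 * sqrt(94) / 95495243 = 2702.67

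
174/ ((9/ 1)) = 58/ 3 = 19.33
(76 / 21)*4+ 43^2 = 39133 / 21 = 1863.48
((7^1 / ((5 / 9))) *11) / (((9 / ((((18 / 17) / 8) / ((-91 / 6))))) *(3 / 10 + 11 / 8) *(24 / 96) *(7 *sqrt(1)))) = -4752 / 103649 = -0.05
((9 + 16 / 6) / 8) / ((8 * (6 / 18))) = 35 / 64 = 0.55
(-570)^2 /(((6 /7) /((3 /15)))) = 75810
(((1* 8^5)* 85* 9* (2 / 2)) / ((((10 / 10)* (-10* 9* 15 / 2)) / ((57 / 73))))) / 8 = -1323008 / 365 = -3624.68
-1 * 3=-3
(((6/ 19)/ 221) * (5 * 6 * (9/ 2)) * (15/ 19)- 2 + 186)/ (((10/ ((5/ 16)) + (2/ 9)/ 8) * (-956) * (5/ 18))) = -2380080348/ 109925054135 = -0.02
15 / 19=0.79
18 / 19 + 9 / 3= 75 / 19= 3.95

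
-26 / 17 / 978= -13 / 8313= -0.00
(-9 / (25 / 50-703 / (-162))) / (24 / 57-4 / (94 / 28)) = 650997 / 269696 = 2.41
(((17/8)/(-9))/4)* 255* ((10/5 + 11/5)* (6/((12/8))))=-2023/8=-252.88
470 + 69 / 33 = 5193 / 11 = 472.09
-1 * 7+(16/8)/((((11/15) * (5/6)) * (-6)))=-83/11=-7.55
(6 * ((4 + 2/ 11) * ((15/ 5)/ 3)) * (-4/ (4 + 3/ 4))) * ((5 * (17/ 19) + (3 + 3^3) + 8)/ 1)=-897.43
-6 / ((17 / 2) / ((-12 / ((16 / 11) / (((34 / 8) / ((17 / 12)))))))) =297 / 17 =17.47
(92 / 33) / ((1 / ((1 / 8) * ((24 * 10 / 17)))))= 920 / 187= 4.92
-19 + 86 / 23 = -15.26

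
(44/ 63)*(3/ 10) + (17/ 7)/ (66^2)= 0.21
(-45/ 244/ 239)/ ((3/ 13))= -195/ 58316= -0.00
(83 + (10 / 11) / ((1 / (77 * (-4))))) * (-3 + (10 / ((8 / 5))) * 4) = -4334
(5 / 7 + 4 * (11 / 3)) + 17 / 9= 1088 / 63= 17.27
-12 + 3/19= -225/19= -11.84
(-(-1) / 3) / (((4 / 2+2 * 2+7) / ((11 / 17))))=11 / 663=0.02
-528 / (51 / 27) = -4752 / 17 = -279.53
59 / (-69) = -59 / 69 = -0.86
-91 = -91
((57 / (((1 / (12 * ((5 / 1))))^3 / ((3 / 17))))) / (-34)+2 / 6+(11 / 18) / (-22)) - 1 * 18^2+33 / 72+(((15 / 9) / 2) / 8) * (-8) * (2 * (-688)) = -1312562057 / 20808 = -63079.68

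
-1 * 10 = -10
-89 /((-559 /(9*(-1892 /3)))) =-903.69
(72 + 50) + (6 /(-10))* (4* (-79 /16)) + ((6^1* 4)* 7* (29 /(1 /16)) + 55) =1562817 /20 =78140.85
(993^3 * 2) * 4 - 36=7833173220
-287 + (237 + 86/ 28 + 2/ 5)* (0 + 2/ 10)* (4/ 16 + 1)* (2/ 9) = -114929/ 420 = -273.64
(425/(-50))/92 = -17/184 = -0.09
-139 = -139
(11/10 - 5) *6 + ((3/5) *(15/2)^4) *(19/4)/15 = 184887/320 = 577.77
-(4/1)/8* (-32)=16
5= 5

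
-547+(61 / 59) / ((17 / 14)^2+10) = -72570021 / 132691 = -546.91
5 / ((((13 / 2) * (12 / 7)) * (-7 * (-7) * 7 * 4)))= 5 / 15288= 0.00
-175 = -175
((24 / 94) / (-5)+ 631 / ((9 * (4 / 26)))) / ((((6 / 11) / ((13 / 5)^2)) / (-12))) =-3583202051 / 52875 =-67767.41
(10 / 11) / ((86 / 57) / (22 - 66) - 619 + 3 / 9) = -380 / 258617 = -0.00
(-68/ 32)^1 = -2.12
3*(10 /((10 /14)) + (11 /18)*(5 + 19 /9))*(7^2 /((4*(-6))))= -36407 /324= -112.37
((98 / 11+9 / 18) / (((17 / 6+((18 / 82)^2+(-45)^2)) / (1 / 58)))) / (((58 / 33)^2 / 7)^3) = 3821656971713427 / 4105488225415340416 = 0.00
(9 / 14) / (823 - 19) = 3 / 3752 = 0.00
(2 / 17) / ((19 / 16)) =0.10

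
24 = 24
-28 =-28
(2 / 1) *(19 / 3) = 12.67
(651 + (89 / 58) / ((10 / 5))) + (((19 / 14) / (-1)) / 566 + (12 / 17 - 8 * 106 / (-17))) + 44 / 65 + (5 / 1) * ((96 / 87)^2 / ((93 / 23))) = 241245186830933 / 342417296130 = 704.54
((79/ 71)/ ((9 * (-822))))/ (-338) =79/ 177537204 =0.00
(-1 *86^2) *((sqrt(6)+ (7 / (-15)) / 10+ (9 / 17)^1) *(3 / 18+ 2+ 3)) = -114638 *sqrt(6) / 3 -70559689 / 3825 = -112048.51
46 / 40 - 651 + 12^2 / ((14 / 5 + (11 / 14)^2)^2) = -143005813597 / 224316020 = -637.52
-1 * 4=-4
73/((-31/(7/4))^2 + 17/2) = 7154/31585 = 0.23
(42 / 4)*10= 105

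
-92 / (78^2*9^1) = -23 / 13689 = -0.00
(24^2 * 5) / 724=720 / 181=3.98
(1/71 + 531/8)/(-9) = -37709/5112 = -7.38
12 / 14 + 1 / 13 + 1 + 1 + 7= 904 / 91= 9.93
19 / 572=0.03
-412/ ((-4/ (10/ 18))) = 515/ 9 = 57.22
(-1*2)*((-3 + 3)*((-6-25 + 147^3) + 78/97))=0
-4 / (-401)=0.01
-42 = -42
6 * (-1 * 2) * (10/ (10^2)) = -6/ 5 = -1.20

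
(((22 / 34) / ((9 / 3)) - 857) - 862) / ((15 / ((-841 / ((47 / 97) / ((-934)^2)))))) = 6238110164845096 / 35955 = 173497710049.93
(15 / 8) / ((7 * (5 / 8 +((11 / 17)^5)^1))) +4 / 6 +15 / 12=1605992833 / 704566212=2.28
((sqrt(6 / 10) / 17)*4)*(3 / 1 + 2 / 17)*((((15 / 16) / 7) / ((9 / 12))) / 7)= 53*sqrt(15) / 14161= 0.01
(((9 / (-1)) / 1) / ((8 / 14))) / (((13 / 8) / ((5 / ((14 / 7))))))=-315 / 13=-24.23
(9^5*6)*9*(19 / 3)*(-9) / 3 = -60584274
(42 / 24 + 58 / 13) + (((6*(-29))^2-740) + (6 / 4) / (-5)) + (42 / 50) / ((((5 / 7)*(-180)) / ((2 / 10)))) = 7200840619 / 243750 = 29541.91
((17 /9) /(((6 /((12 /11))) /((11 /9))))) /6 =17 /243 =0.07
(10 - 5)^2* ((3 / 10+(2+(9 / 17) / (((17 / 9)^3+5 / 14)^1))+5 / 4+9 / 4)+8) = 427080705 / 1231259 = 346.87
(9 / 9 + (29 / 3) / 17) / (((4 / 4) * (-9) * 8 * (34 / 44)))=-220 / 7803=-0.03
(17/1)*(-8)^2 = 1088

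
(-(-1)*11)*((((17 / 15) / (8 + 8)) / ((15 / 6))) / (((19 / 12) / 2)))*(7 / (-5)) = -1309 / 2375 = -0.55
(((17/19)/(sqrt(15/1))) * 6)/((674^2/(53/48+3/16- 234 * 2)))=-190417 * sqrt(15)/517874640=-0.00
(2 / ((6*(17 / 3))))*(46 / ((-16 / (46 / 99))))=-529 / 6732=-0.08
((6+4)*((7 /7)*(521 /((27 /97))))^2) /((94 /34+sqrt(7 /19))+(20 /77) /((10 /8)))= 411928787044212515 /33493099698 - 21881052722512445*sqrt(133) /100479299094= 9787506.08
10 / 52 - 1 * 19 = -489 / 26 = -18.81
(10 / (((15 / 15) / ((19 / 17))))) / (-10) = -1.12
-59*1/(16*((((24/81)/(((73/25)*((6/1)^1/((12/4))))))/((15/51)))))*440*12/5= -3837537/170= -22573.75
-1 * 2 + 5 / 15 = -5 / 3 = -1.67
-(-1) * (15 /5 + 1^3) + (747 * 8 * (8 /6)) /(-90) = -1268 /15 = -84.53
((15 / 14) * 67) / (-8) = -1005 / 112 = -8.97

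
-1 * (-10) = 10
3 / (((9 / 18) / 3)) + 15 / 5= 21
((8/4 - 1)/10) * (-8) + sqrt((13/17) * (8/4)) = 0.44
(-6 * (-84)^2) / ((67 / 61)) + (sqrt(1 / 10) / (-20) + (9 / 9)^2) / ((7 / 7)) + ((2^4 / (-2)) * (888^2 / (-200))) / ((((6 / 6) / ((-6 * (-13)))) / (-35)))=-28859428753 / 335 - sqrt(10) / 200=-86147548.53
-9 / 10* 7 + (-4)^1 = -103 / 10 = -10.30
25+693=718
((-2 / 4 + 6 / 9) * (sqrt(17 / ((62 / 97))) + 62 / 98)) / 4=31 / 1176 + sqrt(102238) / 1488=0.24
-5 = -5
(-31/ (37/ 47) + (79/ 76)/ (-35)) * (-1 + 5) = -3878543/ 24605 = -157.63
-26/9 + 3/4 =-77/36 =-2.14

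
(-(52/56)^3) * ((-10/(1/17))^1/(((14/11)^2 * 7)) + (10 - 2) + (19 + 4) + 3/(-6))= -11685843/941192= -12.42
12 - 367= -355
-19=-19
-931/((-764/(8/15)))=1862/2865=0.65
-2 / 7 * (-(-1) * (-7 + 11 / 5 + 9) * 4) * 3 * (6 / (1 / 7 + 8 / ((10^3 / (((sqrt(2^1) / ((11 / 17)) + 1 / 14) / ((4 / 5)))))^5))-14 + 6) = -36990782323238958698273376727017244400367247644096 / 75553068470798068767730730310044252669034308645 + 55665945716530176688952180736000000000 * sqrt(2) / 15110613694159613753546146062008850533806861729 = -489.60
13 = 13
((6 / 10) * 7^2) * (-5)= -147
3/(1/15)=45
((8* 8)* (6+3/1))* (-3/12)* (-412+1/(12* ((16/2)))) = 118653/2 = 59326.50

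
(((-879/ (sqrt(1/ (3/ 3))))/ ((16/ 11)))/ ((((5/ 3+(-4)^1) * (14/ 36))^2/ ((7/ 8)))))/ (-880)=640791/ 878080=0.73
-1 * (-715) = 715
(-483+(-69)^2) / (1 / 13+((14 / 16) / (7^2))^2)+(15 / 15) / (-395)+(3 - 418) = 68373971106 / 1243855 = 54969.41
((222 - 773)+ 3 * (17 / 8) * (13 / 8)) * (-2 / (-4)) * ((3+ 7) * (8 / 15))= -34601 / 24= -1441.71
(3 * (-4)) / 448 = -3 / 112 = -0.03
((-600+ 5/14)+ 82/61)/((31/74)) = -18905039/13237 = -1428.20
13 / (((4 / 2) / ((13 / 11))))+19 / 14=696 / 77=9.04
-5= -5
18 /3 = 6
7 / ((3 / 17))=119 / 3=39.67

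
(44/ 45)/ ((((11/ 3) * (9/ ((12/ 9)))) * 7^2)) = 0.00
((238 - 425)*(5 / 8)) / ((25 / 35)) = -1309 / 8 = -163.62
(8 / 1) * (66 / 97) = 528 / 97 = 5.44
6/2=3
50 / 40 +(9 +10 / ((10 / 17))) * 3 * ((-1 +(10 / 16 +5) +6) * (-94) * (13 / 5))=-810181 / 4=-202545.25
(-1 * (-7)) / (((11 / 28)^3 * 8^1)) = 19208 / 1331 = 14.43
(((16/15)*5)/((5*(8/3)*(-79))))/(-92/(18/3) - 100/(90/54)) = 3/44635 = 0.00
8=8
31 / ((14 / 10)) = 155 / 7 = 22.14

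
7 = 7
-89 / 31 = -2.87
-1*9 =-9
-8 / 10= -4 / 5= -0.80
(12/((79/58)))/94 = 348/3713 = 0.09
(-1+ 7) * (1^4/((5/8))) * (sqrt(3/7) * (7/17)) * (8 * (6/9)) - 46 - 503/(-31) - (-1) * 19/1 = -334/31+ 256 * sqrt(21)/85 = 3.03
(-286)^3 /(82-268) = 11696828 /93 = 125772.34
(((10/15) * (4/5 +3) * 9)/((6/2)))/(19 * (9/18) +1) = 76/105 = 0.72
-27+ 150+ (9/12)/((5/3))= 2469/20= 123.45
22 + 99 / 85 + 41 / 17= 25.58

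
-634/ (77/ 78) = -49452/ 77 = -642.23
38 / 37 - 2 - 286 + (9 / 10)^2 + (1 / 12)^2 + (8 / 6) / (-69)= -876726809 / 3063600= -286.18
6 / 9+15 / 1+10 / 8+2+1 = 239 / 12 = 19.92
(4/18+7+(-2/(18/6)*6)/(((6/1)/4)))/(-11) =-0.41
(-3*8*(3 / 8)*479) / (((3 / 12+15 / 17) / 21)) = -879444 / 11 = -79949.45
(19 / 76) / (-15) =-1 / 60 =-0.02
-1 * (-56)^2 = -3136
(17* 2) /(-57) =-34 /57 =-0.60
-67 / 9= -7.44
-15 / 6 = -5 / 2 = -2.50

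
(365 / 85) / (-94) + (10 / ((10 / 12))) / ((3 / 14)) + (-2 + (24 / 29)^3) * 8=44.49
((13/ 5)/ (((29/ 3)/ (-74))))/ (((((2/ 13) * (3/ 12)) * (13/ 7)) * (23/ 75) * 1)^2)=-636363000/ 15341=-41481.19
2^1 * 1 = 2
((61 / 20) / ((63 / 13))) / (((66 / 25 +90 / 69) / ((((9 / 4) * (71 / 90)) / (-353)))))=-1294969 / 1614017664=-0.00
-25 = -25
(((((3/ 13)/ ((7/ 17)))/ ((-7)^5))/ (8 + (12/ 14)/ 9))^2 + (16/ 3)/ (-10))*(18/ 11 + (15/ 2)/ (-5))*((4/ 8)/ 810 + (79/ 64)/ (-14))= 242671051509151807/ 38111217105177216000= 0.01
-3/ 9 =-1/ 3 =-0.33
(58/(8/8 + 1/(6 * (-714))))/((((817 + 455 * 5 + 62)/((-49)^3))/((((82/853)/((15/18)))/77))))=-1027312950384/316877562265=-3.24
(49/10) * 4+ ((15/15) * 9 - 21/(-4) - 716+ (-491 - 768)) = -38823/20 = -1941.15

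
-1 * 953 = -953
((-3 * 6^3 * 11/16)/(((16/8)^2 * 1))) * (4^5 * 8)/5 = -912384/5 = -182476.80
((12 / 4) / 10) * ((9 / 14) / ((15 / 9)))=81 / 700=0.12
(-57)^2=3249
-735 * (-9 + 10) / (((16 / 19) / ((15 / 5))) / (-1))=41895 / 16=2618.44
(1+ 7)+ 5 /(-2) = 11 /2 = 5.50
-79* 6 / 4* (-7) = 1659 / 2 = 829.50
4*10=40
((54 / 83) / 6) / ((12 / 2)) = 3 / 166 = 0.02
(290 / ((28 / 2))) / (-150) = -29 / 210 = -0.14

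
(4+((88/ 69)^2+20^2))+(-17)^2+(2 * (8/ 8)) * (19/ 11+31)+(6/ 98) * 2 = 1950818369/ 2566179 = 760.20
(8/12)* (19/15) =38/45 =0.84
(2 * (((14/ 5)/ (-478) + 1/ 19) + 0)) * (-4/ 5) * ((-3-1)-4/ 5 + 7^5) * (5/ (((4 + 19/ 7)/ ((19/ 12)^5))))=-4521688180303/ 485265600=-9317.97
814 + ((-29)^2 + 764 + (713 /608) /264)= 388279241 /160512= 2419.00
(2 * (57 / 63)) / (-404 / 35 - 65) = -10 / 423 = -0.02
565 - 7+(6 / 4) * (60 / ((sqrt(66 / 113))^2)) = 7833 / 11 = 712.09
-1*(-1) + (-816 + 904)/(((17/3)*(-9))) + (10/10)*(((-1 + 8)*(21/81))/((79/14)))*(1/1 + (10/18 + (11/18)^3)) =-16051319/105737076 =-0.15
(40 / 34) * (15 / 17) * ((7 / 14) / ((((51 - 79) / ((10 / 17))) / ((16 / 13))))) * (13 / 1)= -6000 / 34391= -0.17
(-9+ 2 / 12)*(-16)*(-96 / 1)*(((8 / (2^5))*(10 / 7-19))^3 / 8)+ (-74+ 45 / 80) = 788604583 / 5488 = 143696.17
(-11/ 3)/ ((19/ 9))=-33/ 19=-1.74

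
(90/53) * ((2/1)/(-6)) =-0.57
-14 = -14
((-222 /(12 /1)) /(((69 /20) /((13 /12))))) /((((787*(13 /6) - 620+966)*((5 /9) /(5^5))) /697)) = -3143034375 /283061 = -11103.74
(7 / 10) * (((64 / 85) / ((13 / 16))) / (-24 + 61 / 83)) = -297472 / 10668775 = -0.03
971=971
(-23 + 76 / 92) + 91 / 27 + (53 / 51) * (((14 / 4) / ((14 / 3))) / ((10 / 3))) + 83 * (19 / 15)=36554083 / 422280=86.56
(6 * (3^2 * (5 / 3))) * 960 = 86400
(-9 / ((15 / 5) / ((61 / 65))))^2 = 33489 / 4225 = 7.93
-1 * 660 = -660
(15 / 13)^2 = 225 / 169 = 1.33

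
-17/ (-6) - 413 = -2461/ 6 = -410.17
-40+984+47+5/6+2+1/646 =963026/969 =993.83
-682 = -682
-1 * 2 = -2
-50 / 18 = -25 / 9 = -2.78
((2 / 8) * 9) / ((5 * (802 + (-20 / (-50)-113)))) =1 / 1532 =0.00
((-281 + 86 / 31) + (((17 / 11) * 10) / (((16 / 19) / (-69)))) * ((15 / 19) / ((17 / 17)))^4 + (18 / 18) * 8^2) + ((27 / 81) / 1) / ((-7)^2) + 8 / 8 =-705.13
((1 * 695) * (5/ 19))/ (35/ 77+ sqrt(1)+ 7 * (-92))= -38225/ 134292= -0.28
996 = 996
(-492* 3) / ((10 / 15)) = -2214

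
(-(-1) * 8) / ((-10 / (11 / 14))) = -22 / 35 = -0.63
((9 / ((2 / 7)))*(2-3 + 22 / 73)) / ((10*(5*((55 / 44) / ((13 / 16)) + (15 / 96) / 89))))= -0.29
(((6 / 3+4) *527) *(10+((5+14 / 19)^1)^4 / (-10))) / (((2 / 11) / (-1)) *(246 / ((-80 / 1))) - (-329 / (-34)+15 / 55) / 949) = -143792804772348732 / 253754404829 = -566661.32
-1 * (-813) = 813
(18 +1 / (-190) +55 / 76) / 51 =2371 / 6460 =0.37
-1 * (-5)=5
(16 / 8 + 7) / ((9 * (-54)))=-1 / 54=-0.02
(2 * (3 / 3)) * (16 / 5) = 32 / 5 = 6.40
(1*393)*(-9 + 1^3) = -3144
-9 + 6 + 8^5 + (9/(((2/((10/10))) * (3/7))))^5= 5132581/32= 160393.16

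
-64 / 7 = -9.14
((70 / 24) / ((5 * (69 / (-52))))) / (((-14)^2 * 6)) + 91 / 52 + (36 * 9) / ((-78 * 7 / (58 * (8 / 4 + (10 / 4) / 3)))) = -43295047 / 452088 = -95.77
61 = 61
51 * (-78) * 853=-3393234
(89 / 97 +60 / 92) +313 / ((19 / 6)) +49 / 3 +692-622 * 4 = -213545803 / 127167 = -1679.25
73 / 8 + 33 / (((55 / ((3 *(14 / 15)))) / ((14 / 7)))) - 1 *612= -119903 / 200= -599.52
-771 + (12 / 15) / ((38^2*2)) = -2783309 / 3610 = -771.00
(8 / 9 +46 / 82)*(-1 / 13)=-535 / 4797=-0.11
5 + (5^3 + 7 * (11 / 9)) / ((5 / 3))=1277 / 15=85.13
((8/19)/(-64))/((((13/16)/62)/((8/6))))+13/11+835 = 6810262/8151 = 835.51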